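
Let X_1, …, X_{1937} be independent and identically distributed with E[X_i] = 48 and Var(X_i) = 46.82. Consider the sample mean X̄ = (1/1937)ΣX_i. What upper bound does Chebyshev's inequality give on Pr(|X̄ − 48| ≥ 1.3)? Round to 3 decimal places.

Var(X̄) = Var(X_i)/n = 46.82/1937 = 0.024171.
Chebyshev: Pr(|X̄ − 48| ≥ 1.3) ≤ Var(X̄)/(1.3)² = 46.82/(1937·1.3²) = 0.0143.

0.014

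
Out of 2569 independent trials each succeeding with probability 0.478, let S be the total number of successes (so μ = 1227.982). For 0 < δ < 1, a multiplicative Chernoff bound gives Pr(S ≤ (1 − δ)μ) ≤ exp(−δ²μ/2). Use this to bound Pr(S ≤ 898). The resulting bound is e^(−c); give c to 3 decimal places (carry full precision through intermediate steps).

44.336

Write 898 = (1 − δ)μ, so δ = 1 − 898/1227.982 = 0.2687189…
Then the exponent is δ²μ/2 = (μ − 898)²/(2μ) = 44.336204.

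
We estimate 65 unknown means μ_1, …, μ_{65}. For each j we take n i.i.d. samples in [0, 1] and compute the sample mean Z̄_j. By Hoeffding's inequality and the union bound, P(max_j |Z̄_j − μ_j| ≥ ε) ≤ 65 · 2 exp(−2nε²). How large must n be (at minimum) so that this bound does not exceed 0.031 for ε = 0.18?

129

Need 2·65·exp(−2nε²) ≤ 0.031, i.e. exp(−2nε²) ≤ 0.031/130.
So 2nε² ≥ ln(130/0.031) = 8.341303.
Hence n ≥ 8.341303/(2·0.18²) = 128.724.
The smallest integer n is 129.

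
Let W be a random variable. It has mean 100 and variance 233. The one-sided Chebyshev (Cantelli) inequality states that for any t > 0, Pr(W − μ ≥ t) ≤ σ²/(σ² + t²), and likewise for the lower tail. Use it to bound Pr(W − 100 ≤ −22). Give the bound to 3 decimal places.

0.325

Here σ² = 233 and t = 22, so σ² + t² = 717.
Cantelli's bound: 233/717 = 0.3250.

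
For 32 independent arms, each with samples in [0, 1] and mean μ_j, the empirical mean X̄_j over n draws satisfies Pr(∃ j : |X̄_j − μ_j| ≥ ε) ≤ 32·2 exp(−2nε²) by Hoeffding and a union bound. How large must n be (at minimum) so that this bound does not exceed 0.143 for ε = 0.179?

Need 2·32·exp(−2nε²) ≤ 0.143, i.e. exp(−2nε²) ≤ 0.143/64.
So 2nε² ≥ ln(64/0.143) = 6.103794.
Hence n ≥ 6.103794/(2·0.179²) = 95.250.
The smallest integer n is 96.

96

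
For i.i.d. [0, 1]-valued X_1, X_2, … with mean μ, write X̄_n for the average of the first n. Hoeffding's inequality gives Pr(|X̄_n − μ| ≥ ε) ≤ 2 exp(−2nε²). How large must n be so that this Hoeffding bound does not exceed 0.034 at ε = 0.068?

441

Require 2·exp(−2nε²) ≤ 0.034, i.e. 2nε² ≥ ln(2/0.034) = 4.074542.
So n ≥ 4.074542 / (2·0.068²) = 440.586.
The smallest integer n is 441.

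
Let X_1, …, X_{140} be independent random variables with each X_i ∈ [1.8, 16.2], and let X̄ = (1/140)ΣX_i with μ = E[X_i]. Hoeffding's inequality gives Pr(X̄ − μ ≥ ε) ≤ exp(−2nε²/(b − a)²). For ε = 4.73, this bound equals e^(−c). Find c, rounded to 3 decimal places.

c = 2nε²/(b − a)² = 2·140·4.73² / 14.4² = 30.2103.

30.210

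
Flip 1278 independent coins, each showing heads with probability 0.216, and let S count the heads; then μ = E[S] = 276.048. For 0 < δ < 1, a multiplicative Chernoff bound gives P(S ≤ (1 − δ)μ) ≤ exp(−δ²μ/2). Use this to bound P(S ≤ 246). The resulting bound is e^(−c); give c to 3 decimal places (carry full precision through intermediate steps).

Write 246 = (1 − δ)μ, so δ = 1 − 246/276.048 = 0.1088506…
Then the exponent is δ²μ/2 = (μ − 246)²/(2μ) = 1.635372.

1.635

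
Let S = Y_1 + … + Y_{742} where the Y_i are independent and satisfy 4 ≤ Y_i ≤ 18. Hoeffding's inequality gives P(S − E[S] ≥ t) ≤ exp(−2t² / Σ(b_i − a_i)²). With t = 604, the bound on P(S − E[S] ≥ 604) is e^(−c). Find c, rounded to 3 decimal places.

5.017

Σ(b_i − a_i)² = 742·(14)² = 145432.
c = 2t²/145432 = 2·604²/145432 = 5.0170.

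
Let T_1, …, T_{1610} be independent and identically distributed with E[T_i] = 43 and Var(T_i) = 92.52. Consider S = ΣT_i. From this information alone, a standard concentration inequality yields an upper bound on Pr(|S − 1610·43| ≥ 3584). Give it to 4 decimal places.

0.0116

With mean and variance of each term known, Chebyshev's inequality bounds the deviation of the sum (or sample mean).
Var(S) = n·Var(T_i) = 1610·92.52 = 148957.2.
Chebyshev: Pr(|S − 1610·43| ≥ 3584) ≤ Var(S)/3584² = 148957.2/12845056 = 0.0116.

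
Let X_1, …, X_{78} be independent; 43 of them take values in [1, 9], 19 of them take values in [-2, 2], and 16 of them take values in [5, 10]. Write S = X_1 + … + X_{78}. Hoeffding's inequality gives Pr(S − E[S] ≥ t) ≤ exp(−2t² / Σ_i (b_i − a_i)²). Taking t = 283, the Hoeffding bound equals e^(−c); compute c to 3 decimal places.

46.348

Σ(b_i − a_i)² = 43·8² + 19·4² + 16·5² = 3456.
c = 2t² / 3456 = 2·283² / 3456 = 46.3478.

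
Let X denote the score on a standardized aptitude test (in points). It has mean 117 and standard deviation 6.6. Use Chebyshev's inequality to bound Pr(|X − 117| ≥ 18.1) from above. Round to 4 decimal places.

0.1330

Chebyshev: Pr(|X − μ| ≥ t) ≤ Var(X)/t².
Var(X) = σ² = 6.6² = 43.56.
Bound = 43.56 / 327.61 = 0.1330.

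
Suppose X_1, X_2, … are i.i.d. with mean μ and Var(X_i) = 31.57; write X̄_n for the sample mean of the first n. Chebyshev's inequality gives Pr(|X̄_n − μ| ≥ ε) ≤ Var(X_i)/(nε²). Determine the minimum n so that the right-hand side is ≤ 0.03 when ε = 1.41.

Require 31.57/(n·1.41²) ≤ 0.03, i.e. n ≥ 31.57/(0.03·1.41²) = 529.316.
The smallest integer n is 530.

530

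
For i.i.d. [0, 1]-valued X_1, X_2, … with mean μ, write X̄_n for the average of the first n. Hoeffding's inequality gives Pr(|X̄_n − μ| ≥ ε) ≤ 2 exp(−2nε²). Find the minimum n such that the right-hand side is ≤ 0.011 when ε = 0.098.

Require 2·exp(−2nε²) ≤ 0.011, i.e. 2nε² ≥ ln(2/0.011) = 5.203007.
So n ≥ 5.203007 / (2·0.098²) = 270.877.
The smallest integer n is 271.

271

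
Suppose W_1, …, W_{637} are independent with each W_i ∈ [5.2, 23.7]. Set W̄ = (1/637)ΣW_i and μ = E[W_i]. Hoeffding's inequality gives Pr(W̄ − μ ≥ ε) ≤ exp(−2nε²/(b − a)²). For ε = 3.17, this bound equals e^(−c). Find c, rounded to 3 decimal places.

c = 2nε²/(b − a)² = 2·637·3.17² / 18.5² = 37.4063.

37.406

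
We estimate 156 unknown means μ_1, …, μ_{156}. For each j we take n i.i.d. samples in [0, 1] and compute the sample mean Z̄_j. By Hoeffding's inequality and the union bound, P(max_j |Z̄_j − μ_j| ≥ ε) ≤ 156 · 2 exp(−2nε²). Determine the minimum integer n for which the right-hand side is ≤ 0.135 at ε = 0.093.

Need 2·156·exp(−2nε²) ≤ 0.135, i.e. exp(−2nε²) ≤ 0.135/312.
So 2nε² ≥ ln(312/0.135) = 7.745484.
Hence n ≥ 7.745484/(2·0.093²) = 447.768.
The smallest integer n is 448.

448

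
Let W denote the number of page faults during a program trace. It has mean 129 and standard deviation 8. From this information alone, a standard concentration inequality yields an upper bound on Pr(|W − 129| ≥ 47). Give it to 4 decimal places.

Mean and variance are known, so Chebyshev's inequality applies.
Chebyshev: Pr(|W − μ| ≥ t) ≤ Var(W)/t².
Var(W) = σ² = 8² = 64.
Bound = 64 / 2209 = 0.0290.

0.0290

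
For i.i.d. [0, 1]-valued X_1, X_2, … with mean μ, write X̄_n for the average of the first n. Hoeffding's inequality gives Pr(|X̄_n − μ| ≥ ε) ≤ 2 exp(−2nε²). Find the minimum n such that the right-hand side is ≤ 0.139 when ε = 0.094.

151

Require 2·exp(−2nε²) ≤ 0.139, i.e. 2nε² ≥ ln(2/0.139) = 2.666429.
So n ≥ 2.666429 / (2·0.094²) = 150.884.
The smallest integer n is 151.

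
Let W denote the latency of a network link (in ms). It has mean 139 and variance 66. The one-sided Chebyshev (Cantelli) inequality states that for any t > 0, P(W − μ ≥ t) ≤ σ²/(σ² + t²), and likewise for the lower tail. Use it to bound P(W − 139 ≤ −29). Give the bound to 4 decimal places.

0.0728

Here σ² = 66 and t = 29, so σ² + t² = 907.
Cantelli's bound: 66/907 = 0.0728.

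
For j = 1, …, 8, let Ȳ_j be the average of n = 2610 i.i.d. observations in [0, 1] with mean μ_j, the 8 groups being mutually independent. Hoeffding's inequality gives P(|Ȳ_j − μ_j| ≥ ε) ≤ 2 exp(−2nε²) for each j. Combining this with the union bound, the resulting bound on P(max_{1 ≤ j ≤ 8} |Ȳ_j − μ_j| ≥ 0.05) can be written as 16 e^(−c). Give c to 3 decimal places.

Union bound over the 8 events: P(max_{1 ≤ j ≤ 8} |Ȳ_j − μ_j| ≥ 0.05) ≤ 8·2·exp(−2nε²) = 16 exp(−2·2610·0.05²).
So c = 2·2610·0.05² = 13.0500.

13.050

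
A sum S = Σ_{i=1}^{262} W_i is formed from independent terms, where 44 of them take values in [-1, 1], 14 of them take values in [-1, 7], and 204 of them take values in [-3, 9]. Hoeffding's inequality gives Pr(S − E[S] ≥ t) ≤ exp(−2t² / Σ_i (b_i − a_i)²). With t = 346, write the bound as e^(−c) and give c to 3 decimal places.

7.864

Σ(b_i − a_i)² = 44·2² + 14·8² + 204·12² = 30448.
c = 2t² / 30448 = 2·346² / 30448 = 7.8636.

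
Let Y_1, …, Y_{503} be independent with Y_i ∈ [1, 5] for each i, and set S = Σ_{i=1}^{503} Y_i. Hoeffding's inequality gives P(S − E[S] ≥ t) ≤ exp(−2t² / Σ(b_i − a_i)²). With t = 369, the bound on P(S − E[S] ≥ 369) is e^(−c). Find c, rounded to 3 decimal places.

Σ(b_i − a_i)² = 503·(4)² = 8048.
c = 2t²/8048 = 2·369²/8048 = 33.8372.

33.837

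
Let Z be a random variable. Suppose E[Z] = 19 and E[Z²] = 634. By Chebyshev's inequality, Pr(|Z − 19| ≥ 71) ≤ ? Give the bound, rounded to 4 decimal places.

Var(Z) = E[Z²] − (E[Z])² = 634 − 361 = 273.
Chebyshev's inequality: Pr(|Z − μ| ≥ t) ≤ Var(Z)/t² = 273/5041 = 0.0542.

0.0542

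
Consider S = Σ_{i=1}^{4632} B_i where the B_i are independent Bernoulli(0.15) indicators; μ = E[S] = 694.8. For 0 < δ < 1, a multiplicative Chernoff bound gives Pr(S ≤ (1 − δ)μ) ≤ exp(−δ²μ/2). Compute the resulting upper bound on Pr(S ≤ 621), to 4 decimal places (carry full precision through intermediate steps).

Write 621 = (1 − δ)μ, so δ = 1 − 621/694.8 = 0.1062176…
Then the exponent is δ²μ/2 = (μ − 621)²/(2μ) = 3.919430.
Bound = exp(−3.919430) = 0.01985.

0.0199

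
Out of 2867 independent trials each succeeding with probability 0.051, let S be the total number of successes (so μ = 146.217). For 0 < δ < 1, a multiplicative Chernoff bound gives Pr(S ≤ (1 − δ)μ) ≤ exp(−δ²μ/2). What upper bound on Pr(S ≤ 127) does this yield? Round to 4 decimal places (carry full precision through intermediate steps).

Write 127 = (1 − δ)μ, so δ = 1 − 127/146.217 = 0.1314279…
Then the exponent is δ²μ/2 = (μ − 127)²/(2μ) = 1.262825.
Bound = exp(−1.262825) = 0.28285.

0.2829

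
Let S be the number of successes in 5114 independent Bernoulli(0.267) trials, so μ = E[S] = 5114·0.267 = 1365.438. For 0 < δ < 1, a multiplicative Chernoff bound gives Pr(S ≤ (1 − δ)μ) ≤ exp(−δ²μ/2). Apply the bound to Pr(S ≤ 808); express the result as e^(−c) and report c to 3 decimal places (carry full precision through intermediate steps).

113.787

Write 808 = (1 − δ)μ, so δ = 1 − 808/1365.438 = 0.4082485…
Then the exponent is δ²μ/2 = (μ − 808)²/(2μ) = 113.786611.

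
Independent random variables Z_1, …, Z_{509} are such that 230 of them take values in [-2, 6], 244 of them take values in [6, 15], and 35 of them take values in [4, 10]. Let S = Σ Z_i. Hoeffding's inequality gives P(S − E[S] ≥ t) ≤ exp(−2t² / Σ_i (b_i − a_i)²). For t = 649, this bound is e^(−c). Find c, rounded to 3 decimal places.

23.568

Σ(b_i − a_i)² = 230·8² + 244·9² + 35·6² = 35744.
c = 2t² / 35744 = 2·649² / 35744 = 23.5676.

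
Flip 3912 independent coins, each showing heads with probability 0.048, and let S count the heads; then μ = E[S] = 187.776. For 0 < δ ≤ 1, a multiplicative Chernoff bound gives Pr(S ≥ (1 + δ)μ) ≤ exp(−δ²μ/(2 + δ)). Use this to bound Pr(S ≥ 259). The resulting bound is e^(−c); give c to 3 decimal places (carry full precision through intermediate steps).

Write 259 = (1 + δ)μ, so δ = 259/187.776 − 1 = 0.379303…
Then the exponent is δ²μ/(2 + δ) = (259 − μ)² / (μ·(2 + δ)) = 11.354366.

11.354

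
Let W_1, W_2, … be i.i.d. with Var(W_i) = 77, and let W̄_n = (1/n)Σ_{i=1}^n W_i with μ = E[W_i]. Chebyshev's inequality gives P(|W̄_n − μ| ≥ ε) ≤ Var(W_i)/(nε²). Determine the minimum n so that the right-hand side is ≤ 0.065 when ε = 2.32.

221

Require 77/(n·2.32²) ≤ 0.065, i.e. n ≥ 77/(0.065·2.32²) = 220.091.
The smallest integer n is 221.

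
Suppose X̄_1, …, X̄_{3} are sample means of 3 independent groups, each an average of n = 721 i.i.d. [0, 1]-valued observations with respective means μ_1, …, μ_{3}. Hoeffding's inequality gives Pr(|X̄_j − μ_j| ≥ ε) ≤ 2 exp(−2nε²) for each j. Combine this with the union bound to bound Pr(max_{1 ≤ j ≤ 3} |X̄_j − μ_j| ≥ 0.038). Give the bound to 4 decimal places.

0.7479

Per-experiment Hoeffding bound: 2·exp(−2·721·0.038²) = 2·exp(−2.08225) = 0.2493.
Union bound over 3 events: 3·0.2493 = 0.74790.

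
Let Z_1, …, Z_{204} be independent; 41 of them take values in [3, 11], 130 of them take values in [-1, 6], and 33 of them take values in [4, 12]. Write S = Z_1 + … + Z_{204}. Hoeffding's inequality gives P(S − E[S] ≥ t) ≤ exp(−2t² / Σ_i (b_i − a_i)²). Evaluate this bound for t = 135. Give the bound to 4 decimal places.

Σ(b_i − a_i)² = 41·8² + 130·7² + 33·8² = 11106.
Exponent = 2·135² / 11106 = 3.28201.
Bound = exp(−3.28201) = 0.03755.

0.0376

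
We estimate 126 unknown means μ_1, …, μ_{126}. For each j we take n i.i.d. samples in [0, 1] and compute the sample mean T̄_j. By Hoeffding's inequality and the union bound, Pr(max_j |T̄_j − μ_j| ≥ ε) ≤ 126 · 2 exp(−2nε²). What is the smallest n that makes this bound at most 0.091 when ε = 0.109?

334

Need 2·126·exp(−2nε²) ≤ 0.091, i.e. exp(−2nε²) ≤ 0.091/252.
So 2nε² ≥ ln(252/0.091) = 7.926325.
Hence n ≥ 7.926325/(2·0.109²) = 333.571.
The smallest integer n is 334.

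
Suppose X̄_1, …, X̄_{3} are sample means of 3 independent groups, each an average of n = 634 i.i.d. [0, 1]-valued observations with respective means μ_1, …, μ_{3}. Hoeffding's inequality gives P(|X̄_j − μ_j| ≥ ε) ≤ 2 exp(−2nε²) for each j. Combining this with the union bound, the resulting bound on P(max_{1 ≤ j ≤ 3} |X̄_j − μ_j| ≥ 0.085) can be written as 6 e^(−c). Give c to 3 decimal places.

Union bound over the 3 events: P(max_{1 ≤ j ≤ 3} |X̄_j − μ_j| ≥ 0.085) ≤ 3·2·exp(−2nε²) = 6 exp(−2·634·0.085²).
So c = 2·634·0.085² = 9.1613.

9.161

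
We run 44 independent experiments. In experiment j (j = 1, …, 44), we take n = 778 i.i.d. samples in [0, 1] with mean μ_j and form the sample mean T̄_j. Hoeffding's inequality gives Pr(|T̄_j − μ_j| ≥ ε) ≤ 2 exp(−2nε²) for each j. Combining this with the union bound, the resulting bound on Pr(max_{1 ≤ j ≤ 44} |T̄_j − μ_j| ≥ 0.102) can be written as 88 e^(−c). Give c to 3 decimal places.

Union bound over the 44 events: Pr(max_{1 ≤ j ≤ 44} |T̄_j − μ_j| ≥ 0.102) ≤ 44·2·exp(−2nε²) = 88 exp(−2·778·0.102²).
So c = 2·778·0.102² = 16.1886.

16.189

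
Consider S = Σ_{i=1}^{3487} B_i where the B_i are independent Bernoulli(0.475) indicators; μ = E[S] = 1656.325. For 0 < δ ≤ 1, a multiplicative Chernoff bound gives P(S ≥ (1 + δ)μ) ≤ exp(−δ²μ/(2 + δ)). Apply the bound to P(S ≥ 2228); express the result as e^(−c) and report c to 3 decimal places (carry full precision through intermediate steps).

Write 2228 = (1 + δ)μ, so δ = 2228/1656.325 − 1 = 0.3451466…
Then the exponent is δ²μ/(2 + δ) = (2228 − μ)² / (μ·(2 + δ)) = 84.136190.

84.136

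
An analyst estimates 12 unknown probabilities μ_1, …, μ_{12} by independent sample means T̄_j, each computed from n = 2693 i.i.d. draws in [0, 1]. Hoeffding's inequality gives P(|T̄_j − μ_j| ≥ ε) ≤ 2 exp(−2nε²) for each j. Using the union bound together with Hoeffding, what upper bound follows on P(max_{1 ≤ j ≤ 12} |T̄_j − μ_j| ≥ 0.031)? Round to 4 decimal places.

Per-experiment Hoeffding bound: 2·exp(−2·2693·0.031²) = 2·exp(−5.17595) = 0.011302.
Union bound over 12 events: 12·0.011302 = 0.13562.

0.1356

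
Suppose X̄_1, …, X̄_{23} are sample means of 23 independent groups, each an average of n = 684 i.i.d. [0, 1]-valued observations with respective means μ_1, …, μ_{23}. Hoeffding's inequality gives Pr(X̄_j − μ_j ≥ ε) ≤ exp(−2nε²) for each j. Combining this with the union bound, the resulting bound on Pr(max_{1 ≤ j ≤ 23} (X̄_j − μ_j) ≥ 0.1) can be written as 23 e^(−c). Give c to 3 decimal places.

13.680

Union bound over the 23 events: Pr(max_{1 ≤ j ≤ 23} (X̄_j − μ_j) ≥ 0.1) ≤ 23·exp(−2nε²) = 23 exp(−2·684·0.1²).
So c = 2·684·0.1² = 13.6800.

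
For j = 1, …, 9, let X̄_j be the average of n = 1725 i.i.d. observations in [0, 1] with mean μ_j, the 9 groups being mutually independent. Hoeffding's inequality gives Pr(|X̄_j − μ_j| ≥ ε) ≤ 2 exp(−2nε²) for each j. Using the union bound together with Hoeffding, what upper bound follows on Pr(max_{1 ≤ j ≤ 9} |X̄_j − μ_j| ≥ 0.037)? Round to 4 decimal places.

Per-experiment Hoeffding bound: 2·exp(−2·1725·0.037²) = 2·exp(−4.72305) = 0.017776.
Union bound over 9 events: 9·0.017776 = 0.15998.

0.1600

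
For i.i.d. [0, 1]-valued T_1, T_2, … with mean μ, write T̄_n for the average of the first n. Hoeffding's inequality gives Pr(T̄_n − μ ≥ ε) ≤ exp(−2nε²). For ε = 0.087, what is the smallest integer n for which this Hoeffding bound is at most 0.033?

Require exp(−2nε²) ≤ 0.033, i.e. 2nε² ≥ ln(1/0.033) = 3.411248.
So n ≥ 3.411248 / (2·0.087²) = 225.343.
The smallest integer n is 226.

226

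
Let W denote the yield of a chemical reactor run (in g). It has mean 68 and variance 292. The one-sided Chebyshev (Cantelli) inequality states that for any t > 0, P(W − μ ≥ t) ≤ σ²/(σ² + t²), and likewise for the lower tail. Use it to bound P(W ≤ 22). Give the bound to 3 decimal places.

Here σ² = 292 and t = 46, so σ² + t² = 2408.
Cantelli's bound: 292/2408 = 0.1213.

0.121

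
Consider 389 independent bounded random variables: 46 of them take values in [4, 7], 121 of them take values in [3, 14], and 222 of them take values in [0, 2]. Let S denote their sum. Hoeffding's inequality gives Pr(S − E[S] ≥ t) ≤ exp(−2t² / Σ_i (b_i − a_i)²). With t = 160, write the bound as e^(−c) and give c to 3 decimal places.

3.211

Σ(b_i − a_i)² = 46·3² + 121·11² + 222·2² = 15943.
c = 2t² / 15943 = 2·160² / 15943 = 3.2114.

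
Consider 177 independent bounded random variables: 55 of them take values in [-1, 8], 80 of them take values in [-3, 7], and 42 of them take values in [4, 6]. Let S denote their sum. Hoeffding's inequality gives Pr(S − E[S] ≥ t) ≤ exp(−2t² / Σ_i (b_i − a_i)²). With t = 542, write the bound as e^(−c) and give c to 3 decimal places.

46.544

Σ(b_i − a_i)² = 55·9² + 80·10² + 42·2² = 12623.
c = 2t² / 12623 = 2·542² / 12623 = 46.5442.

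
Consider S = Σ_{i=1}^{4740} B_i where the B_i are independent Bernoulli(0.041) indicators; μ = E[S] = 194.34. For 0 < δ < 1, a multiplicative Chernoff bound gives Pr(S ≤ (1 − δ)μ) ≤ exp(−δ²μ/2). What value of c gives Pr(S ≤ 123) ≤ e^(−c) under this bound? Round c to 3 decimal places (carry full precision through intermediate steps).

Write 123 = (1 − δ)μ, so δ = 1 − 123/194.34 = 0.3670886…
Then the exponent is δ²μ/2 = (μ − 123)²/(2μ) = 13.094051.

13.094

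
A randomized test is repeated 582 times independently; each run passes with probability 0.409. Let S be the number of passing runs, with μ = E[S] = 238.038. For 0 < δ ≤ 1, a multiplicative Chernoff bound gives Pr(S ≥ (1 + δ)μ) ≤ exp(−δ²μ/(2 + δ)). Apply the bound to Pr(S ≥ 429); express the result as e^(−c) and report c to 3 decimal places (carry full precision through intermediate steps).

Write 429 = (1 + δ)μ, so δ = 429/238.038 − 1 = 0.8022333…
Then the exponent is δ²μ/(2 + δ) = (429 − μ)² / (μ·(2 + δ)) = 54.669277.

54.669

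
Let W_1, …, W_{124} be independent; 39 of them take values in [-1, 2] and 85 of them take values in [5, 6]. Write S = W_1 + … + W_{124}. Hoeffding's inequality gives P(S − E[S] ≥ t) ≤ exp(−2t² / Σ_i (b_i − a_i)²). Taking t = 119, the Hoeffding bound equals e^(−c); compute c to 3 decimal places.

64.959

Σ(b_i − a_i)² = 39·3² + 85·1² = 436.
c = 2t² / 436 = 2·119² / 436 = 64.9587.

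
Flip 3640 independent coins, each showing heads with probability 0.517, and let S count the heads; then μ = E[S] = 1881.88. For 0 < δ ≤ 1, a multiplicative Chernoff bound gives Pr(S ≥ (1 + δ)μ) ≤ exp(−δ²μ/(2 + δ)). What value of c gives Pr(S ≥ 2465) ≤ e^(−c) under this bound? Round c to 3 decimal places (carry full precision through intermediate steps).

Write 2465 = (1 + δ)μ, so δ = 2465/1881.88 − 1 = 0.3098604…
Then the exponent is δ²μ/(2 + δ) = (2465 − μ)² / (μ·(2 + δ)) = 78.223676.

78.224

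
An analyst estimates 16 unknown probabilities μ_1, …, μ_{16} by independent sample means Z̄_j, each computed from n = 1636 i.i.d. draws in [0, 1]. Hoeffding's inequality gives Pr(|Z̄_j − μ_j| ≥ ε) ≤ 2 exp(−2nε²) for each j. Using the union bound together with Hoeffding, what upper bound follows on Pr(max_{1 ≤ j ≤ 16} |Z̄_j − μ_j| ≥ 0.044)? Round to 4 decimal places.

0.0568

Per-experiment Hoeffding bound: 2·exp(−2·1636·0.044²) = 2·exp(−6.33459) = 0.0035477.
Union bound over 16 events: 16·0.0035477 = 0.05676.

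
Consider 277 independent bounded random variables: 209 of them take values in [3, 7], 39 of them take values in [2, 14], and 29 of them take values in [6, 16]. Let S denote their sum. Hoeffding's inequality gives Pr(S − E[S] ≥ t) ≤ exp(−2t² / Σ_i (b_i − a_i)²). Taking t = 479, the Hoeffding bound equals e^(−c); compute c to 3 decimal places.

38.692

Σ(b_i − a_i)² = 209·4² + 39·12² + 29·10² = 11860.
c = 2t² / 11860 = 2·479² / 11860 = 38.6916.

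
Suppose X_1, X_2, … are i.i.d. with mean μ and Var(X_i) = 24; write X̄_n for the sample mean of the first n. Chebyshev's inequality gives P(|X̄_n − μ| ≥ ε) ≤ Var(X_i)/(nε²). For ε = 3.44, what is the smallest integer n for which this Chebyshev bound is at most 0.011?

Require 24/(n·3.44²) ≤ 0.011, i.e. n ≥ 24/(0.011·3.44²) = 184.375.
The smallest integer n is 185.

185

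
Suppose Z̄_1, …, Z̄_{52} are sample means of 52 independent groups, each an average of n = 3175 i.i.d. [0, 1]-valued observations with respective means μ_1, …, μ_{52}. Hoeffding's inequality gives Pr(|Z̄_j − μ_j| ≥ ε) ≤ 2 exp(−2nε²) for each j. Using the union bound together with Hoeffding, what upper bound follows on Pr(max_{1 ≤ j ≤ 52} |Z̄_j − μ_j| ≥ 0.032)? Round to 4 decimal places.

0.1560

Per-experiment Hoeffding bound: 2·exp(−2·3175·0.032²) = 2·exp(−6.50240) = 0.0029997.
Union bound over 52 events: 52·0.0029997 = 0.15598.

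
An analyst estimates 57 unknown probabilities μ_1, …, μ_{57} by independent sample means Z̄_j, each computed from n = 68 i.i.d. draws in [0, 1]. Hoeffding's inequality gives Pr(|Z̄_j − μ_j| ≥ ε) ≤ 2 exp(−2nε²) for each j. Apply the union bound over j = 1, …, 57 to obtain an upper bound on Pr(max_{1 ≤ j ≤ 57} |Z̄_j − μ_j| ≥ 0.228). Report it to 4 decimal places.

0.0969

Per-experiment Hoeffding bound: 2·exp(−2·68·0.228²) = 2·exp(−7.06982) = 0.0017008.
Union bound over 57 events: 57·0.0017008 = 0.09694.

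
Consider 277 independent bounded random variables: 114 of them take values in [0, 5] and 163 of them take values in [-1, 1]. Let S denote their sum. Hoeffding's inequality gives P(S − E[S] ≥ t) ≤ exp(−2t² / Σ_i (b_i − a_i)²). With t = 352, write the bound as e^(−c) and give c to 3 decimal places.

70.762

Σ(b_i − a_i)² = 114·5² + 163·2² = 3502.
c = 2t² / 3502 = 2·352² / 3502 = 70.7619.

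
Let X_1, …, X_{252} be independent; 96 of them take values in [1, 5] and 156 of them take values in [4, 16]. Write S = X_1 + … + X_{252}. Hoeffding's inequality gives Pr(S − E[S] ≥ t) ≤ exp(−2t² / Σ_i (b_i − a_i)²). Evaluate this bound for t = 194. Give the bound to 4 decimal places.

Σ(b_i − a_i)² = 96·4² + 156·12² = 24000.
Exponent = 2·194² / 24000 = 3.13633.
Bound = exp(−3.13633) = 0.04344.

0.0434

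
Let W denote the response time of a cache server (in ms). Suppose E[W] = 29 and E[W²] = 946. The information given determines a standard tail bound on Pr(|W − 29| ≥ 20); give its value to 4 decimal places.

The first two moments determine the variance, so Chebyshev's inequality is the sharpest standard bound available.
Var(W) = E[W²] − (E[W])² = 946 − 841 = 105.
Chebyshev's inequality: Pr(|W − μ| ≥ t) ≤ Var(W)/t² = 105/400 = 0.2625.

0.2625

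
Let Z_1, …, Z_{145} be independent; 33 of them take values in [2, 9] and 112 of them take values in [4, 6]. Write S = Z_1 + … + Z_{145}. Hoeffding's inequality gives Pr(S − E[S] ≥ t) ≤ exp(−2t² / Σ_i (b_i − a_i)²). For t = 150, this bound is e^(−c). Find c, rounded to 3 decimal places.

21.792

Σ(b_i − a_i)² = 33·7² + 112·2² = 2065.
c = 2t² / 2065 = 2·150² / 2065 = 21.7918.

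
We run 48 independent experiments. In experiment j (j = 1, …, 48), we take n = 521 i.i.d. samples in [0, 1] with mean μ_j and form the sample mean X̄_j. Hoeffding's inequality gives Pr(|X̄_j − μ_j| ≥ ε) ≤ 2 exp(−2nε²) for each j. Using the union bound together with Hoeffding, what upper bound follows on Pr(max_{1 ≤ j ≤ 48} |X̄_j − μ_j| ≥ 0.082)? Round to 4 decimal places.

Per-experiment Hoeffding bound: 2·exp(−2·521·0.082²) = 2·exp(−7.00641) = 0.0018121.
Union bound over 48 events: 48·0.0018121 = 0.08698.

0.0870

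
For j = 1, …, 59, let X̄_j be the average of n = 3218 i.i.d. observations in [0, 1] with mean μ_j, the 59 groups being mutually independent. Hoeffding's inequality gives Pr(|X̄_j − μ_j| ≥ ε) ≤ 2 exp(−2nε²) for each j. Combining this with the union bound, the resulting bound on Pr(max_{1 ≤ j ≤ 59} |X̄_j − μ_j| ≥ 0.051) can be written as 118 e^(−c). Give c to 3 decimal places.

16.740

Union bound over the 59 events: Pr(max_{1 ≤ j ≤ 59} |X̄_j − μ_j| ≥ 0.051) ≤ 59·2·exp(−2nε²) = 118 exp(−2·3218·0.051²).
So c = 2·3218·0.051² = 16.7400.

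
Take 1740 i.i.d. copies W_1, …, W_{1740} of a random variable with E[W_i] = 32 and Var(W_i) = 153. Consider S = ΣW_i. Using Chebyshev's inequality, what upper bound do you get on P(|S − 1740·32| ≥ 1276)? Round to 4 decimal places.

Var(S) = n·Var(W_i) = 1740·153 = 266220.
Chebyshev: P(|S − 1740·32| ≥ 1276) ≤ Var(S)/1276² = 266220/1628176 = 0.1635.

0.1635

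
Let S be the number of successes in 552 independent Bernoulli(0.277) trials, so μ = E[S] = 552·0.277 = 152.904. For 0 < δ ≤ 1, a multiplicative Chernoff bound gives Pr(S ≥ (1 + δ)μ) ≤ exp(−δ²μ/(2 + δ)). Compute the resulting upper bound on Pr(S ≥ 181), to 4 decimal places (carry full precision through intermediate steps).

0.0940

Write 181 = (1 + δ)μ, so δ = 181/152.904 − 1 = 0.1837493…
Then the exponent is δ²μ/(2 + δ) = (181 − μ)² / (μ·(2 + δ)) = 2.364108.
Bound = exp(−2.364108) = 0.09403.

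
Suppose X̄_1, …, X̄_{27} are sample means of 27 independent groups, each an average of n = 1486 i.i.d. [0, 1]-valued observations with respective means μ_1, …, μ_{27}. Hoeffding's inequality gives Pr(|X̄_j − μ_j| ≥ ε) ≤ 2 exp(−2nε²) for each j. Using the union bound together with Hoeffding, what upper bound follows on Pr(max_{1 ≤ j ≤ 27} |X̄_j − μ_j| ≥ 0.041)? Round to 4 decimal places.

0.3653

Per-experiment Hoeffding bound: 2·exp(−2·1486·0.041²) = 2·exp(−4.99593) = 0.013531.
Union bound over 27 events: 27·0.013531 = 0.36533.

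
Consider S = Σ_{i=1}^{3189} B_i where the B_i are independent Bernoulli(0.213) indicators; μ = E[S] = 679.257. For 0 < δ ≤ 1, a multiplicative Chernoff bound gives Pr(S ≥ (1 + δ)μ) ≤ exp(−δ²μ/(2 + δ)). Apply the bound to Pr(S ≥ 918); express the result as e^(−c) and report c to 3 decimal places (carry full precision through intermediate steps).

35.685

Write 918 = (1 + δ)μ, so δ = 918/679.257 − 1 = 0.3514767…
Then the exponent is δ²μ/(2 + δ) = (918 − μ)² / (μ·(2 + δ)) = 35.685065.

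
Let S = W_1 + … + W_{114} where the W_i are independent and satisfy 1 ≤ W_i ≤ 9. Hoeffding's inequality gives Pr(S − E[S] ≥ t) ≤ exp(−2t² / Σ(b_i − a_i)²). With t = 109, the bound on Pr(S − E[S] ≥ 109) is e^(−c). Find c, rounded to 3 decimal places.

3.257

Σ(b_i − a_i)² = 114·(8)² = 7296.
c = 2t²/7296 = 2·109²/7296 = 3.2569.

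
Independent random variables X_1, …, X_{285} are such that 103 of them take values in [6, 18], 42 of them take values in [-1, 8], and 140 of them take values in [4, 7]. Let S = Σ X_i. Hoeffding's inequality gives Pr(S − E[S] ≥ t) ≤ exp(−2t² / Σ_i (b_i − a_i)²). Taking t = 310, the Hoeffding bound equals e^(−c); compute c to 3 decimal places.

9.859

Σ(b_i − a_i)² = 103·12² + 42·9² + 140·3² = 19494.
c = 2t² / 19494 = 2·310² / 19494 = 9.8594.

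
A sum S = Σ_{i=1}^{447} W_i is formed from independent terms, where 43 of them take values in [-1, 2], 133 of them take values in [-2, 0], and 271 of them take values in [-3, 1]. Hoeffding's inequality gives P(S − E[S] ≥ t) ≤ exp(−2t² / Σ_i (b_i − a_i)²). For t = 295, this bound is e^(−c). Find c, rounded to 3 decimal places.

Σ(b_i − a_i)² = 43·3² + 133·2² + 271·4² = 5255.
c = 2t² / 5255 = 2·295² / 5255 = 33.1208.

33.121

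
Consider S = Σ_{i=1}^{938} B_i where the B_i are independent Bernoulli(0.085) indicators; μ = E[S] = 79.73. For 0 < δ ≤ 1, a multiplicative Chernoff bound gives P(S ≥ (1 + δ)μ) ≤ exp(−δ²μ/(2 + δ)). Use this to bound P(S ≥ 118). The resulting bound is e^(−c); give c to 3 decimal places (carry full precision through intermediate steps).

Write 118 = (1 + δ)μ, so δ = 118/79.73 − 1 = 0.479995…
Then the exponent is δ²μ/(2 + δ) = (118 − μ)² / (μ·(2 + δ)) = 7.407034.

7.407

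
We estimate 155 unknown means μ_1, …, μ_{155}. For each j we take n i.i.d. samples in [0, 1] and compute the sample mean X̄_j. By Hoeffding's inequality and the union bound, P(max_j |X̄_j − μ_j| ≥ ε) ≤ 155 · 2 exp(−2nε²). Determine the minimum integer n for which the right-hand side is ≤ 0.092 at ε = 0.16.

Need 2·155·exp(−2nε²) ≤ 0.092, i.e. exp(−2nε²) ≤ 0.092/310.
So 2nε² ≥ ln(310/0.092) = 8.122539.
Hence n ≥ 8.122539/(2·0.16²) = 158.643.
The smallest integer n is 159.

159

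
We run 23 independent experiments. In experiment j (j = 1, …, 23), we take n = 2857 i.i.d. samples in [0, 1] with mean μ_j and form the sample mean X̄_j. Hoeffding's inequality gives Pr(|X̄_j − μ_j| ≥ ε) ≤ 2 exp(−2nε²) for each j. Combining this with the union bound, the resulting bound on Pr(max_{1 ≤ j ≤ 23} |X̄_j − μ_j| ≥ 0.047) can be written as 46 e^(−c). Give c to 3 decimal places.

Union bound over the 23 events: Pr(max_{1 ≤ j ≤ 23} |X̄_j − μ_j| ≥ 0.047) ≤ 23·2·exp(−2nε²) = 46 exp(−2·2857·0.047²).
So c = 2·2857·0.047² = 12.6222.

12.622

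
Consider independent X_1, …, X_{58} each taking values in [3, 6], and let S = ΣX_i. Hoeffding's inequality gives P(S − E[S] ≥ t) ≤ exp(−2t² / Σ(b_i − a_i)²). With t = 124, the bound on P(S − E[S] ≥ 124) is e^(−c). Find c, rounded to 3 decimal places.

58.912

Σ(b_i − a_i)² = 58·(3)² = 522.
c = 2t²/522 = 2·124²/522 = 58.9119.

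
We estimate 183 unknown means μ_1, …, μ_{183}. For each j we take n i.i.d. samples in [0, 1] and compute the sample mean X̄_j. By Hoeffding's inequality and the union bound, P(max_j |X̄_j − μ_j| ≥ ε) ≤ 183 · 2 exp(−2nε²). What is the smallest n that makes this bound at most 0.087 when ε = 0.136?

226

Need 2·183·exp(−2nε²) ≤ 0.087, i.e. exp(−2nε²) ≤ 0.087/366.
So 2nε² ≥ ln(366/0.087) = 8.344480.
Hence n ≥ 8.344480/(2·0.136²) = 225.575.
The smallest integer n is 226.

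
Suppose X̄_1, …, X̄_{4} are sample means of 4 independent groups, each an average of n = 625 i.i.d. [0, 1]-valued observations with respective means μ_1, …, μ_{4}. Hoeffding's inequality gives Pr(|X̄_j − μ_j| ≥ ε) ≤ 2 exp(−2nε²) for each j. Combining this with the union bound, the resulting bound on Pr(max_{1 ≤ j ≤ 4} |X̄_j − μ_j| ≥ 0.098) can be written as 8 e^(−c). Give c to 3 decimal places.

Union bound over the 4 events: Pr(max_{1 ≤ j ≤ 4} |X̄_j − μ_j| ≥ 0.098) ≤ 4·2·exp(−2nε²) = 8 exp(−2·625·0.098²).
So c = 2·625·0.098² = 12.0050.

12.005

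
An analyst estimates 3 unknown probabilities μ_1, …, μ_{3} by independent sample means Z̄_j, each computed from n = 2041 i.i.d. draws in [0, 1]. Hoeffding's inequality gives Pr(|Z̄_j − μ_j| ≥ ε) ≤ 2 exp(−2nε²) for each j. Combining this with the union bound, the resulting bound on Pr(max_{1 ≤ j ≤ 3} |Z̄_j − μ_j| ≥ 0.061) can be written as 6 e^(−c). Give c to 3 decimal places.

Union bound over the 3 events: Pr(max_{1 ≤ j ≤ 3} |Z̄_j − μ_j| ≥ 0.061) ≤ 3·2·exp(−2nε²) = 6 exp(−2·2041·0.061²).
So c = 2·2041·0.061² = 15.1891.

15.189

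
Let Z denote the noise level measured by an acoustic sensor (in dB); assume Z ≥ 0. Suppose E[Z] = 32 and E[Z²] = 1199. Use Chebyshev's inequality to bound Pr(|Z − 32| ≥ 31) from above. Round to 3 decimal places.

Var(Z) = E[Z²] − (E[Z])² = 1199 − 1024 = 175.
Chebyshev's inequality: Pr(|Z − μ| ≥ t) ≤ Var(Z)/t² = 175/961 = 0.1821.

0.182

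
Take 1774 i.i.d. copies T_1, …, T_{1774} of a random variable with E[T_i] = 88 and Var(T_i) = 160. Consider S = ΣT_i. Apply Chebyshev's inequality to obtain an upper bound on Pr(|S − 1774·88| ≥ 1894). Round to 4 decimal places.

Var(S) = n·Var(T_i) = 1774·160 = 283840.
Chebyshev: Pr(|S − 1774·88| ≥ 1894) ≤ Var(S)/1894² = 283840/3587236 = 0.0791.

0.0791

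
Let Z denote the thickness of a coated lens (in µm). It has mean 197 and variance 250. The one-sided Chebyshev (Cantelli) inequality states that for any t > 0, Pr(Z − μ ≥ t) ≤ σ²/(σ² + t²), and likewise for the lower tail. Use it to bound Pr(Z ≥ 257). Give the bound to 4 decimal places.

Here σ² = 250 and t = 60, so σ² + t² = 3850.
Cantelli's bound: 250/3850 = 0.0649.

0.0649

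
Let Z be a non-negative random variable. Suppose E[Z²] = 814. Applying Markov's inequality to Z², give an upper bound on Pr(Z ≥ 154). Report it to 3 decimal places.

0.034

Since Z ≥ 0, the event {Z ≥ 154} is the same as {Z² ≥ 23716}.
Markov's inequality applied to Z² gives Pr(Z² ≥ 23716) ≤ E[Z²]/23716 = 814/23716 = 0.0343.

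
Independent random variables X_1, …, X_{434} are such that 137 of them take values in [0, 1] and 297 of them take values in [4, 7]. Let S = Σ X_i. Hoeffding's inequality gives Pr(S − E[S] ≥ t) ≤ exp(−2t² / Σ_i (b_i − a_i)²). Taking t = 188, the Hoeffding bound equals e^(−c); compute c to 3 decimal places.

Σ(b_i − a_i)² = 137·1² + 297·3² = 2810.
c = 2t² / 2810 = 2·188² / 2810 = 25.1559.

25.156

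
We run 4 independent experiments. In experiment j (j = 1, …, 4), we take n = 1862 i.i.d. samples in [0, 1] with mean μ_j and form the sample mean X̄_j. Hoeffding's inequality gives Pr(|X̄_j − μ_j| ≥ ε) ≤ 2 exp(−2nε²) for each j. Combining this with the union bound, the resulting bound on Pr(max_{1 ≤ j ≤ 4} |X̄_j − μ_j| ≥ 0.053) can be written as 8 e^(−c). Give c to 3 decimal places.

Union bound over the 4 events: Pr(max_{1 ≤ j ≤ 4} |X̄_j − μ_j| ≥ 0.053) ≤ 4·2·exp(−2nε²) = 8 exp(−2·1862·0.053²).
So c = 2·1862·0.053² = 10.4607.

10.461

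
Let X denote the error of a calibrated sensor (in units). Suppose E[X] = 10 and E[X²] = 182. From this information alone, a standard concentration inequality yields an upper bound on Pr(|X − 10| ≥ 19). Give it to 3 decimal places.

The first two moments determine the variance, so Chebyshev's inequality is the sharpest standard bound available.
Var(X) = E[X²] − (E[X])² = 182 − 100 = 82.
Chebyshev's inequality: Pr(|X − μ| ≥ t) ≤ Var(X)/t² = 82/361 = 0.2271.

0.227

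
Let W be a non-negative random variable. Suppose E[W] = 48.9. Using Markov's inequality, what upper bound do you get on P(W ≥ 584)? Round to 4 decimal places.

Markov's inequality: for a non-negative random variable, P(W ≥ a) ≤ E[W]/a.
Here E[W] = 48.9 and a = 584, so the bound is 48.9/584 = 0.0837.

0.0837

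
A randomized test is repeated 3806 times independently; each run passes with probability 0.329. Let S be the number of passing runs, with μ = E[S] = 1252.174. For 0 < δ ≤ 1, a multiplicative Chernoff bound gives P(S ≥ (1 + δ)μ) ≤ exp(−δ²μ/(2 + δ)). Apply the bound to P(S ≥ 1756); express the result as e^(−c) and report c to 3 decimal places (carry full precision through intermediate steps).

84.384

Write 1756 = (1 + δ)μ, so δ = 1756/1252.174 − 1 = 0.402361…
Then the exponent is δ²μ/(2 + δ) = (1756 − μ)² / (μ·(2 + δ)) = 84.383629.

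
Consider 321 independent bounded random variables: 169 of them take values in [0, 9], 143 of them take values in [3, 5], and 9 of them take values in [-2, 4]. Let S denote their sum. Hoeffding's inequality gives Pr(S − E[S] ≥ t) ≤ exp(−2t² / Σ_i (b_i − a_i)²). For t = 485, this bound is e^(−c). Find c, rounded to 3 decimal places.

Σ(b_i − a_i)² = 169·9² + 143·2² + 9·6² = 14585.
c = 2t² / 14585 = 2·485² / 14585 = 32.2557.

32.256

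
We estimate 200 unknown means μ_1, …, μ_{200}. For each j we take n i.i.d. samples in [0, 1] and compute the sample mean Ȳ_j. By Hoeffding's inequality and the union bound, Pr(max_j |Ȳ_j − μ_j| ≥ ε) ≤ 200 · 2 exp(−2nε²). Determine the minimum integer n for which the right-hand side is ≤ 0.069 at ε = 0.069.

Need 2·200·exp(−2nε²) ≤ 0.069, i.e. exp(−2nε²) ≤ 0.069/400.
So 2nε² ≥ ln(400/0.069) = 8.665113.
Hence n ≥ 8.665113/(2·0.069²) = 910.010.
The smallest integer n is 911.

911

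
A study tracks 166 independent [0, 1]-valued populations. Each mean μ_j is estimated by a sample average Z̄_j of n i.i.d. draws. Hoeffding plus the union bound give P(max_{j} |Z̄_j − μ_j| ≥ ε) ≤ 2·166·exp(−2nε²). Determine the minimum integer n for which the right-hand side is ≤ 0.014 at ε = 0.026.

Need 2·166·exp(−2nε²) ≤ 0.014, i.e. exp(−2nε²) ≤ 0.014/332.
So 2nε² ≥ ln(332/0.014) = 10.073833.
Hence n ≥ 10.073833/(2·0.026²) = 7451.060.
The smallest integer n is 7452.

7452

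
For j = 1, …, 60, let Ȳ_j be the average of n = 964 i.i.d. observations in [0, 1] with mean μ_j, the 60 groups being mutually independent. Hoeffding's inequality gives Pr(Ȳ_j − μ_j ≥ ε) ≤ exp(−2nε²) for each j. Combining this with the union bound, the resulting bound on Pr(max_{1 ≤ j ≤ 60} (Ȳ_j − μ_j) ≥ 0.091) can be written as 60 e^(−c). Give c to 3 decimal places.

Union bound over the 60 events: Pr(max_{1 ≤ j ≤ 60} (Ȳ_j − μ_j) ≥ 0.091) ≤ 60·exp(−2nε²) = 60 exp(−2·964·0.091²).
So c = 2·964·0.091² = 15.9658.

15.966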